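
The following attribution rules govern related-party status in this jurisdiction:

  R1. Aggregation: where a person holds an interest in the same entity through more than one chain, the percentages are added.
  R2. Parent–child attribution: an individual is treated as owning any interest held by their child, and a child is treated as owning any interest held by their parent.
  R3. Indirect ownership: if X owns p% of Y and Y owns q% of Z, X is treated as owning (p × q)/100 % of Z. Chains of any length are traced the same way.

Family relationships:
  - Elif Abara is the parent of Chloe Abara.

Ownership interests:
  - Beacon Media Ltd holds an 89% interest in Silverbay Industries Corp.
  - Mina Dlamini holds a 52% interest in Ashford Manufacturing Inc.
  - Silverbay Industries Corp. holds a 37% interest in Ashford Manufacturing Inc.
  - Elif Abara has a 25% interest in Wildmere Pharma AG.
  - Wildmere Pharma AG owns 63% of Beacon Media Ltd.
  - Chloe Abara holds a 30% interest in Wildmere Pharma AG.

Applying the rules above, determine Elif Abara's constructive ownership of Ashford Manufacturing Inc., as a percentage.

11.410245%

By parent–child attribution (R2), Elif Abara is treated as also owning Chloe Abara's interest in Wildmere Pharma AG, giving 25% + 30% = 55%.
Chain via Wildmere Pharma AG → Beacon Media Ltd → Silverbay Industries Corp. (R3): 55% × 63% × 89% × 37% = 11.410245% of Ashford Manufacturing Inc.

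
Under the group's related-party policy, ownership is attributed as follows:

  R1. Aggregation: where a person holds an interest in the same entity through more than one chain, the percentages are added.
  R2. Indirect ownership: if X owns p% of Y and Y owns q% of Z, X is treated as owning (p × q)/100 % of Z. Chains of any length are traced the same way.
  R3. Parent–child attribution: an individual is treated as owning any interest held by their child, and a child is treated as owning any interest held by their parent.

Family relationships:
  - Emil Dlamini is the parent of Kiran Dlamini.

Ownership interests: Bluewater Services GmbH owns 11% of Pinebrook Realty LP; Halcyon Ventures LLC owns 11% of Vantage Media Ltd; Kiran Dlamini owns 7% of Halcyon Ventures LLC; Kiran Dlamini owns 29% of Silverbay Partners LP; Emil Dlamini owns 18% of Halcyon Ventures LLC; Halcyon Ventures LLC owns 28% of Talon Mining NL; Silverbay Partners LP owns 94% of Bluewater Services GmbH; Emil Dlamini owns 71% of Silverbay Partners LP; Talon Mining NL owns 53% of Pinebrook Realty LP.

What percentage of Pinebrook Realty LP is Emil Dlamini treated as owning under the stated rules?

By parent–child attribution (R3), Emil Dlamini is treated as also owning Kiran Dlamini's interest in Silverbay Partners LP, giving 71% + 29% = 100%.
By parent–child attribution (R3), Emil Dlamini is treated as also owning Kiran Dlamini's interest in Halcyon Ventures LLC, giving 18% + 7% = 25%.
Chain via Silverbay Partners LP → Bluewater Services GmbH (R2): 100% × 94% × 11% = 10.34% of Pinebrook Realty LP.
Chain via Halcyon Ventures LLC → Talon Mining NL (R2): 25% × 28% × 53% = 3.71% of Pinebrook Realty LP.
Aggregating (R1): 10.34% + 3.71% = 14.05%.

14.05%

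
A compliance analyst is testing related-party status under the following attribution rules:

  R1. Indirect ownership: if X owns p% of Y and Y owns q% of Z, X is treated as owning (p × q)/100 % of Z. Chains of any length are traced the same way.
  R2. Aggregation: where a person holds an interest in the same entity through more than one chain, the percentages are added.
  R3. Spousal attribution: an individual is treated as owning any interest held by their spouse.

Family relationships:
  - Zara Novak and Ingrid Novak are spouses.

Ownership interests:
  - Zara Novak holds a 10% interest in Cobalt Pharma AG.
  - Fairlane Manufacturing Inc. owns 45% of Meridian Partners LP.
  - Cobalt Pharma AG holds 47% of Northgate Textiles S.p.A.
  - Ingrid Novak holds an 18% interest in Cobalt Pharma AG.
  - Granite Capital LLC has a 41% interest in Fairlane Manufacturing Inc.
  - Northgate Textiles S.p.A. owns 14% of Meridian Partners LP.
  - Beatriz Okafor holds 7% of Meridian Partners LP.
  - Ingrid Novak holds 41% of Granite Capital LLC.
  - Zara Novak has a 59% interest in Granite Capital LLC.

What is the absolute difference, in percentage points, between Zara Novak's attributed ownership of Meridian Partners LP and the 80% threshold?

59.7076

By spousal attribution (R3), Zara Novak is treated as also owning Ingrid Novak's interest in Cobalt Pharma AG, giving 10% + 18% = 28%.
By spousal attribution (R3), Zara Novak is treated as also owning Ingrid Novak's interest in Granite Capital LLC, giving 59% + 41% = 100%.
Chain via Cobalt Pharma AG → Northgate Textiles S.p.A. (R1): 28% × 47% × 14% = 1.8424% of Meridian Partners LP.
Chain via Granite Capital LLC → Fairlane Manufacturing Inc. (R1): 100% × 41% × 45% = 18.45% of Meridian Partners LP.
Aggregating (R2): 1.8424% + 18.45% = 20.2924%.
20.2924% falls short of the 80% threshold by 59.7076 percentage points.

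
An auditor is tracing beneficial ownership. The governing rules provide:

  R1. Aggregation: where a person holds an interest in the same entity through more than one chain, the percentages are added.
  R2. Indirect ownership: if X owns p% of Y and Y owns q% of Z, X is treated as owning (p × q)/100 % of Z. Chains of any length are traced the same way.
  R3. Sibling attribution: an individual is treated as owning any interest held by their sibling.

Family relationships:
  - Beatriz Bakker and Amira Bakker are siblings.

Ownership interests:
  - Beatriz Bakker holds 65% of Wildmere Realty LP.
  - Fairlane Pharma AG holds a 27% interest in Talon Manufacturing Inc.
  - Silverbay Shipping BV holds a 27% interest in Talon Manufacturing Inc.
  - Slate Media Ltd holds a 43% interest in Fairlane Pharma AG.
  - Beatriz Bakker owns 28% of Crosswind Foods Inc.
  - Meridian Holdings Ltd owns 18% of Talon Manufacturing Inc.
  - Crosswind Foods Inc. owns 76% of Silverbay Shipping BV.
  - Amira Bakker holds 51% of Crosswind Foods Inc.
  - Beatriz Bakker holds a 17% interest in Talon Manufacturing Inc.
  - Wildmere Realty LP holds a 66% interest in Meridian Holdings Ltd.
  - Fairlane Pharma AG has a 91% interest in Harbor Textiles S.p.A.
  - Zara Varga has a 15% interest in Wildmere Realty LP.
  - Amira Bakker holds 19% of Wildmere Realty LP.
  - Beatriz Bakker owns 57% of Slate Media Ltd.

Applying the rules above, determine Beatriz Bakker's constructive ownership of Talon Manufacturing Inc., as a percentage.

49.8077%

By sibling attribution (R3), Beatriz Bakker is treated as also owning Amira Bakker's interest in Wildmere Realty LP, giving 65% + 19% = 84%.
By sibling attribution (R3), Beatriz Bakker is treated as also owning Amira Bakker's interest in Crosswind Foods Inc, giving 28% + 51% = 79%.
Chain via Wildmere Realty LP → Meridian Holdings Ltd (R2): 84% × 66% × 18% = 9.9792% of Talon Manufacturing Inc.
Chain via Crosswind Foods Inc. → Silverbay Shipping BV (R2): 79% × 76% × 27% = 16.2108% of Talon Manufacturing Inc.
Chain via Slate Media Ltd → Fairlane Pharma AG (R2): 57% × 43% × 27% = 6.6177% of Talon Manufacturing Inc.
Direct interest in Talon Manufacturing Inc: 17%.
Aggregating (R1): 9.9792% + 16.2108% + 6.6177% + 17% = 49.8077%.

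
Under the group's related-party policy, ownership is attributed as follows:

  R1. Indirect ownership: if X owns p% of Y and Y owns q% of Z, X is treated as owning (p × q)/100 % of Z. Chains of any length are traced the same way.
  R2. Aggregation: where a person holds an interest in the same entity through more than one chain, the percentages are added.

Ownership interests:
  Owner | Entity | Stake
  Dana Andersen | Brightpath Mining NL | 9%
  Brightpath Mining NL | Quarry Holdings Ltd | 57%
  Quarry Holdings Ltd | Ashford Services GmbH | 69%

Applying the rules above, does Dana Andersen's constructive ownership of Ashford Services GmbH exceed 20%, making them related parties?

No

Chain via Brightpath Mining NL → Quarry Holdings Ltd (R1): 9% × 57% × 69% = 3.5397% of Ashford Services GmbH.
3.5397% does not exceed the 20% threshold, so Dana is not a related party to Ashford Services GmbH.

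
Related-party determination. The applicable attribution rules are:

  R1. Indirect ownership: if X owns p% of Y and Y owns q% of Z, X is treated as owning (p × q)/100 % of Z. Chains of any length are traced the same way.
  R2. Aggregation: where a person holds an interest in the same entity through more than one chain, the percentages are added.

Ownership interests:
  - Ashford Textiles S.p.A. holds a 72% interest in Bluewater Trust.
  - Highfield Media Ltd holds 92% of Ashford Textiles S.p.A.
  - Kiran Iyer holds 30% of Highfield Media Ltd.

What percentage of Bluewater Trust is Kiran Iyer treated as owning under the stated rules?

Chain via Highfield Media Ltd → Ashford Textiles S.p.A. (R1): 30% × 92% × 72% = 19.872% of Bluewater Trust.

19.872%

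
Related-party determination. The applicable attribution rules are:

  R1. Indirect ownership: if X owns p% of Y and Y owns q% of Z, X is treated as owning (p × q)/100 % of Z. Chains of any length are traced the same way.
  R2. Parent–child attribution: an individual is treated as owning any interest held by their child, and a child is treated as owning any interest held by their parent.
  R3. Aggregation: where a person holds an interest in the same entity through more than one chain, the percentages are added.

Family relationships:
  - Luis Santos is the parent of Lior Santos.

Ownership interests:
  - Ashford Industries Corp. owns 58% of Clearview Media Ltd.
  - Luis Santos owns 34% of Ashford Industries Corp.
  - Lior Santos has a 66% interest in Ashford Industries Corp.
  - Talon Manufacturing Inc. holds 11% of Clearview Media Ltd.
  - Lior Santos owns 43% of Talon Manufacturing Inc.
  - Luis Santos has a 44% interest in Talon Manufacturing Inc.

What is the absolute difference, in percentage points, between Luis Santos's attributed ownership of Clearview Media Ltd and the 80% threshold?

12.43

By parent–child attribution (R2), Luis Santos is treated as also owning Lior Santos's interest in Ashford Industries Corp, giving 34% + 66% = 100%.
By parent–child attribution (R2), Luis Santos is treated as also owning Lior Santos's interest in Talon Manufacturing Inc, giving 44% + 43% = 87%.
Chain via Ashford Industries Corp. (R1): 100% × 58% = 58% of Clearview Media Ltd.
Chain via Talon Manufacturing Inc. (R1): 87% × 11% = 9.57% of Clearview Media Ltd.
Aggregating (R3): 58% + 9.57% = 67.57%.
67.57% falls short of the 80% threshold by 12.43 percentage points.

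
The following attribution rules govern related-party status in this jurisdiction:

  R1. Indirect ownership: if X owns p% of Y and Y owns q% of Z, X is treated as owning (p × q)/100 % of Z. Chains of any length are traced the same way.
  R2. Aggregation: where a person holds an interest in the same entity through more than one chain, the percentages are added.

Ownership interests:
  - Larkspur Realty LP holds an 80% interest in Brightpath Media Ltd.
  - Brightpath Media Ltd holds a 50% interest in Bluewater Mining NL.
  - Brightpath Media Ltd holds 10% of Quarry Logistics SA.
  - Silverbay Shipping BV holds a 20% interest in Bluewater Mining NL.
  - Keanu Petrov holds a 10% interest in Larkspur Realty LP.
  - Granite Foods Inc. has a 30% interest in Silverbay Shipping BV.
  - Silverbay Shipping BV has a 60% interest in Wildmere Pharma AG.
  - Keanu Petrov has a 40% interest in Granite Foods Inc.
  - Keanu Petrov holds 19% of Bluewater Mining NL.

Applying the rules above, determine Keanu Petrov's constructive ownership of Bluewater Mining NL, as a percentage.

Chain via Granite Foods Inc. → Silverbay Shipping BV (R1): 40% × 30% × 20% = 2.4% of Bluewater Mining NL.
Chain via Larkspur Realty LP → Brightpath Media Ltd (R1): 10% × 80% × 50% = 4% of Bluewater Mining NL.
Direct interest in Bluewater Mining NL: 19%.
Aggregating (R2): 2.4% + 4% + 19% = 25.4%.

25.4%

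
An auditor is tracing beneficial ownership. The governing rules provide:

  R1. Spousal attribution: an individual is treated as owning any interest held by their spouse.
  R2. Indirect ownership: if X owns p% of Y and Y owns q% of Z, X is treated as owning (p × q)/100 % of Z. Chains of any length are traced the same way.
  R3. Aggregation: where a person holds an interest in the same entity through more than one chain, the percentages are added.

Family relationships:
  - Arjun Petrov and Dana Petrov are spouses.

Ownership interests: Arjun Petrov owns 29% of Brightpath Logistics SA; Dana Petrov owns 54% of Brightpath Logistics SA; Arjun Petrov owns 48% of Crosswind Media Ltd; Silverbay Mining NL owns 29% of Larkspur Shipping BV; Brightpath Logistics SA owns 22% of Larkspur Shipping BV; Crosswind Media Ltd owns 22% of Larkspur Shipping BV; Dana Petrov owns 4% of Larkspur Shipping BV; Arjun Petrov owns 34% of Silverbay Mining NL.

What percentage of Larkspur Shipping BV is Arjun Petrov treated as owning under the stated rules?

By spousal attribution (R1), Arjun Petrov is treated as also owning Dana Petrov's interest in Brightpath Logistics SA, giving 29% + 54% = 83%.
By spousal attribution (R1), Arjun Petrov is treated as owning Dana Petrov's 4% interest in Larkspur Shipping BV.
Chain via Crosswind Media Ltd (R2): 48% × 22% = 10.56% of Larkspur Shipping BV.
Chain via Silverbay Mining NL (R2): 34% × 29% = 9.86% of Larkspur Shipping BV.
Chain via Brightpath Logistics SA (R2): 83% × 22% = 18.26% of Larkspur Shipping BV.
Direct interest in Larkspur Shipping BV: 4%.
Aggregating (R3): 10.56% + 9.86% + 18.26% + 4% = 42.68%.

42.68%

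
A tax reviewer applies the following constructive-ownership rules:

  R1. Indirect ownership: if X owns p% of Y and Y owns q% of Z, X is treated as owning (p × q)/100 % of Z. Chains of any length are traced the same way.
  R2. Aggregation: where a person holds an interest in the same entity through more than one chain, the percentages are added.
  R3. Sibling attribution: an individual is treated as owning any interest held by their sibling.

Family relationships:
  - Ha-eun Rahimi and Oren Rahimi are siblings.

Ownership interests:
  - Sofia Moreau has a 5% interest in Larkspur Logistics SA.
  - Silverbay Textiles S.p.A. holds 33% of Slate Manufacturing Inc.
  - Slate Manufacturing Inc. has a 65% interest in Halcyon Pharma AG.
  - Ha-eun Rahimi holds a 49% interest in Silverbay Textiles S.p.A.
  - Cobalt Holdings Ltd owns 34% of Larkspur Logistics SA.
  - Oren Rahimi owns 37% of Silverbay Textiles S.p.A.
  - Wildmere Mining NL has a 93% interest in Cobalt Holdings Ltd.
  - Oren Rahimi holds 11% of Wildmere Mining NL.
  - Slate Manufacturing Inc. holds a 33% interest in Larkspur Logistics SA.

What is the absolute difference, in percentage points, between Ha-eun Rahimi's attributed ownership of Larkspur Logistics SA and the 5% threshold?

7.8436

By sibling attribution (R3), Ha-eun Rahimi is treated as also owning Oren Rahimi's interest in Silverbay Textiles S.p.A, giving 49% + 37% = 86%.
By sibling attribution (R3), Ha-eun Rahimi is treated as owning Oren Rahimi's 11% interest in Wildmere Mining NL.
Chain via Silverbay Textiles S.p.A. → Slate Manufacturing Inc. (R1): 86% × 33% × 33% = 9.3654% of Larkspur Logistics SA.
Chain via Wildmere Mining NL → Cobalt Holdings Ltd (R1): 11% × 93% × 34% = 3.4782% of Larkspur Logistics SA.
Aggregating (R2): 9.3654% + 3.4782% = 12.8436%.
12.8436% exceeds the 5% threshold by 7.8436 percentage points.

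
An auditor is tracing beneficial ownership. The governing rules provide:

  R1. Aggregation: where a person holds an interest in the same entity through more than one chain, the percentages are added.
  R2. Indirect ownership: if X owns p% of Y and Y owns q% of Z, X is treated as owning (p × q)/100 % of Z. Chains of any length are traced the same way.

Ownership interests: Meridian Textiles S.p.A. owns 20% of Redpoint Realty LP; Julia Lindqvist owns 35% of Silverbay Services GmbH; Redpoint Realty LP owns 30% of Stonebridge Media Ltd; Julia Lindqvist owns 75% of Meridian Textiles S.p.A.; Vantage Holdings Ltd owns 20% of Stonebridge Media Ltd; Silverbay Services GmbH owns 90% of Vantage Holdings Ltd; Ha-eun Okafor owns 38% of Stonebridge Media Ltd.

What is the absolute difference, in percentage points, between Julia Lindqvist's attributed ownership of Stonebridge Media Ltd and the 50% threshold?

39.2

Chain via Silverbay Services GmbH → Vantage Holdings Ltd (R2): 35% × 90% × 20% = 6.3% of Stonebridge Media Ltd.
Chain via Meridian Textiles S.p.A. → Redpoint Realty LP (R2): 75% × 20% × 30% = 4.5% of Stonebridge Media Ltd.
Aggregating (R1): 6.3% + 4.5% = 10.8%.
10.8% falls short of the 50% threshold by 39.2 percentage points.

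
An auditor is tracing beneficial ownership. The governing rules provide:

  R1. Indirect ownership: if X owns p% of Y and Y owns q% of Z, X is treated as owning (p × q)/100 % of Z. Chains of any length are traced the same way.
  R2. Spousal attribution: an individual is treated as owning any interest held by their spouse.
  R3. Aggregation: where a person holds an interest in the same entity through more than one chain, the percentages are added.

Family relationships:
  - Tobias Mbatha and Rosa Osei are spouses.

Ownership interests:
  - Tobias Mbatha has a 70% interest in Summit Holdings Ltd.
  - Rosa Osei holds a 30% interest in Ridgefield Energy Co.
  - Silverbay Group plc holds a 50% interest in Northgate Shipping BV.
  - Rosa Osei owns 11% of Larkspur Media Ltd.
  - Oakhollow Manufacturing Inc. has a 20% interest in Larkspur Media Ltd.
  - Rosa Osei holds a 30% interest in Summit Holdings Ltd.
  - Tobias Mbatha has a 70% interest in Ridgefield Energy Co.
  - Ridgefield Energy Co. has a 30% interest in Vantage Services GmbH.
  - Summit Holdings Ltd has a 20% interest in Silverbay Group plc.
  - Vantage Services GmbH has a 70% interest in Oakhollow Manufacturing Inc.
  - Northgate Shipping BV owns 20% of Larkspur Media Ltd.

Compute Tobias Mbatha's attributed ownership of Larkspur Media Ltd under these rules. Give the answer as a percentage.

17.2%

By spousal attribution (R2), Tobias Mbatha is treated as also owning Rosa Osei's interest in Ridgefield Energy Co, giving 70% + 30% = 100%.
By spousal attribution (R2), Tobias Mbatha is treated as also owning Rosa Osei's interest in Summit Holdings Ltd, giving 70% + 30% = 100%.
By spousal attribution (R2), Tobias Mbatha is treated as owning Rosa Osei's 11% interest in Larkspur Media Ltd.
Chain via Ridgefield Energy Co. → Vantage Services GmbH → Oakhollow Manufacturing Inc. (R1): 100% × 30% × 70% × 20% = 4.2% of Larkspur Media Ltd.
Chain via Summit Holdings Ltd → Silverbay Group plc → Northgate Shipping BV (R1): 100% × 20% × 50% × 20% = 2% of Larkspur Media Ltd.
Direct interest in Larkspur Media Ltd: 11%.
Aggregating (R3): 4.2% + 2% + 11% = 17.2%.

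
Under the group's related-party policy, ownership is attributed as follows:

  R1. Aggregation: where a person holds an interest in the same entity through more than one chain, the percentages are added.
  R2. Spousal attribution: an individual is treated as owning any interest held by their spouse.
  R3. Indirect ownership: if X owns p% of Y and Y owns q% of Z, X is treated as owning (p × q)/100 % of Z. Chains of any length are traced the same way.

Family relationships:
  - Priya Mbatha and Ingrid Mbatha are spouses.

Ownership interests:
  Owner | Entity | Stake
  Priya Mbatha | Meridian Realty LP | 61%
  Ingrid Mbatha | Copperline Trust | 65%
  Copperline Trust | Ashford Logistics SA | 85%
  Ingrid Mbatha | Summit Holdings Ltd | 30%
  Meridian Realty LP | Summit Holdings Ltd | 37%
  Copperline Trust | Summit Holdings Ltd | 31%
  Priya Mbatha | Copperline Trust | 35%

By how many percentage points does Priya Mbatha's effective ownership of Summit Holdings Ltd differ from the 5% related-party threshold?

By spousal attribution (R2), Priya Mbatha is treated as also owning Ingrid Mbatha's interest in Copperline Trust, giving 35% + 65% = 100%.
By spousal attribution (R2), Priya Mbatha is treated as owning Ingrid Mbatha's 30% interest in Summit Holdings Ltd.
Chain via Copperline Trust (R3): 100% × 31% = 31% of Summit Holdings Ltd.
Chain via Meridian Realty LP (R3): 61% × 37% = 22.57% of Summit Holdings Ltd.
Direct interest in Summit Holdings Ltd: 30%.
Aggregating (R1): 31% + 22.57% + 30% = 83.57%.
83.57% exceeds the 5% threshold by 78.57 percentage points.

78.57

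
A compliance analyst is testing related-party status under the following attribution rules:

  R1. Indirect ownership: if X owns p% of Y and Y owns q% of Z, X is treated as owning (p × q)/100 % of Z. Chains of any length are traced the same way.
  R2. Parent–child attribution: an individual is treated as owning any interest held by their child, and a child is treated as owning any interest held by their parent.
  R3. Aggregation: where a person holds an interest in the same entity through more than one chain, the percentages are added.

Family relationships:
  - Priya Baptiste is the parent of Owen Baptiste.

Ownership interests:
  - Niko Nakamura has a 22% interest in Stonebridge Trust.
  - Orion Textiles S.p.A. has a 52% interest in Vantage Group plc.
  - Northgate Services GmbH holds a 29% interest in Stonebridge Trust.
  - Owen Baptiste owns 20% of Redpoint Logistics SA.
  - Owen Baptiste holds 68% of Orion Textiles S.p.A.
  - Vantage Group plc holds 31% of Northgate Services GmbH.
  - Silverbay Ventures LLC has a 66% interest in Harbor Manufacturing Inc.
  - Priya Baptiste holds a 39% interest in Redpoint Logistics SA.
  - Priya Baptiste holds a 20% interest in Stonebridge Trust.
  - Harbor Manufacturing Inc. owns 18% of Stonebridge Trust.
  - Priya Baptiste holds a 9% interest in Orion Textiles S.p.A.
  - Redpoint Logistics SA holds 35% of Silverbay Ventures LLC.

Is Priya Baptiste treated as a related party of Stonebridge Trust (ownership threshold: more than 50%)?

By parent–child attribution (R2), Priya Baptiste is treated as also owning Owen Baptiste's interest in Redpoint Logistics SA, giving 39% + 20% = 59%.
By parent–child attribution (R2), Priya Baptiste is treated as also owning Owen Baptiste's interest in Orion Textiles S.p.A, giving 9% + 68% = 77%.
Chain via Redpoint Logistics SA → Silverbay Ventures LLC → Harbor Manufacturing Inc. (R1): 59% × 35% × 66% × 18% = 2.45322% of Stonebridge Trust.
Chain via Orion Textiles S.p.A. → Vantage Group plc → Northgate Services GmbH (R1): 77% × 52% × 31% × 29% = 3.599596% of Stonebridge Trust.
Direct interest in Stonebridge Trust: 20%.
Aggregating (R3): 2.45322% + 3.599596% + 20% = 26.052816%.
26.052816% does not exceed the 50% threshold, so Priya is not a related party to Stonebridge Trust.

No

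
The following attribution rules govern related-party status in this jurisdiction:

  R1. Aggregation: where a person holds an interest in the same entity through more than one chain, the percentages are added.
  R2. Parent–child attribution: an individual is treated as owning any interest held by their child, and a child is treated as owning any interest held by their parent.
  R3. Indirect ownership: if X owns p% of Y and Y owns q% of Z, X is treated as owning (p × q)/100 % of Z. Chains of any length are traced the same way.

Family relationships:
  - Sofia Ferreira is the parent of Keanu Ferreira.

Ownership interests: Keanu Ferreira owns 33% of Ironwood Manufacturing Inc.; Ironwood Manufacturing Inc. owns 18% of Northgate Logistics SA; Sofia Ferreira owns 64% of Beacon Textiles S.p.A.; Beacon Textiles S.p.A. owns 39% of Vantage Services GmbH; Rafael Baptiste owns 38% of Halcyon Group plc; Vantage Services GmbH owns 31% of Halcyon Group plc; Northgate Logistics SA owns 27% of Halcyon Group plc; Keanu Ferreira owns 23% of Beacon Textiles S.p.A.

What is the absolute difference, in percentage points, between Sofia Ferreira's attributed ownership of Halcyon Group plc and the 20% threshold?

7.8779

By parent–child attribution (R2), Sofia Ferreira is treated as also owning Keanu Ferreira's interest in Beacon Textiles S.p.A, giving 64% + 23% = 87%.
By parent–child attribution (R2), Sofia Ferreira is treated as owning Keanu Ferreira's 33% interest in Ironwood Manufacturing Inc.
Chain via Beacon Textiles S.p.A. → Vantage Services GmbH (R3): 87% × 39% × 31% = 10.5183% of Halcyon Group plc.
Chain via Ironwood Manufacturing Inc. → Northgate Logistics SA (R3): 33% × 18% × 27% = 1.6038% of Halcyon Group plc.
Aggregating (R1): 10.5183% + 1.6038% = 12.1221%.
12.1221% falls short of the 20% threshold by 7.8779 percentage points.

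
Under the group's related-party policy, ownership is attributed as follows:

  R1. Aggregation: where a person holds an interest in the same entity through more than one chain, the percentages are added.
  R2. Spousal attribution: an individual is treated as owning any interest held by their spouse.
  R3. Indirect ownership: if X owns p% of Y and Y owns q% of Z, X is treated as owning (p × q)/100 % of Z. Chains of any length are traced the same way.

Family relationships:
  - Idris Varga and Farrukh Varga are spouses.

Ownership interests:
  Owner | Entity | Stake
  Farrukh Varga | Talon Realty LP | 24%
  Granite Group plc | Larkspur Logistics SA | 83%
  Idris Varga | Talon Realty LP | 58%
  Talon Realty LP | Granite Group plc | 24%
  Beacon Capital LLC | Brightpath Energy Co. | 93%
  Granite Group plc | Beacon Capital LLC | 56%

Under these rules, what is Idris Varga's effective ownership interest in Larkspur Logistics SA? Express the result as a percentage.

By spousal attribution (R2), Idris Varga is treated as also owning Farrukh Varga's interest in Talon Realty LP, giving 58% + 24% = 82%.
Chain via Talon Realty LP → Granite Group plc (R3): 82% × 24% × 83% = 16.3344% of Larkspur Logistics SA.

16.3344%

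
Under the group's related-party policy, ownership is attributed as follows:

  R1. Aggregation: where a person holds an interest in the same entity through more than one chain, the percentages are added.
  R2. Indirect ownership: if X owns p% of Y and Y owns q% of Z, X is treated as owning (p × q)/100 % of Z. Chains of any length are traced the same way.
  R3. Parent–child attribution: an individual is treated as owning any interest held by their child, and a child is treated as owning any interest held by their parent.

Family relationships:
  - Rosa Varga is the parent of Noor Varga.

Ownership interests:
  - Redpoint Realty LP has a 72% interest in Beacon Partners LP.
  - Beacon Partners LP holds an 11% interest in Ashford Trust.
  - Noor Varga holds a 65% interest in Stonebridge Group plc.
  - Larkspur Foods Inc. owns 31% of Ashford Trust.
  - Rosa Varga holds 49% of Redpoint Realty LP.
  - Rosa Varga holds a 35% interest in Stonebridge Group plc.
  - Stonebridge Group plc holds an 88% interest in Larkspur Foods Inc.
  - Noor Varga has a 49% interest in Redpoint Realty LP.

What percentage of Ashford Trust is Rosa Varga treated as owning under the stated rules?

By parent–child attribution (R3), Rosa Varga is treated as also owning Noor Varga's interest in Stonebridge Group plc, giving 35% + 65% = 100%.
By parent–child attribution (R3), Rosa Varga is treated as also owning Noor Varga's interest in Redpoint Realty LP, giving 49% + 49% = 98%.
Chain via Stonebridge Group plc → Larkspur Foods Inc. (R2): 100% × 88% × 31% = 27.28% of Ashford Trust.
Chain via Redpoint Realty LP → Beacon Partners LP (R2): 98% × 72% × 11% = 7.7616% of Ashford Trust.
Aggregating (R1): 27.28% + 7.7616% = 35.0416%.

35.0416%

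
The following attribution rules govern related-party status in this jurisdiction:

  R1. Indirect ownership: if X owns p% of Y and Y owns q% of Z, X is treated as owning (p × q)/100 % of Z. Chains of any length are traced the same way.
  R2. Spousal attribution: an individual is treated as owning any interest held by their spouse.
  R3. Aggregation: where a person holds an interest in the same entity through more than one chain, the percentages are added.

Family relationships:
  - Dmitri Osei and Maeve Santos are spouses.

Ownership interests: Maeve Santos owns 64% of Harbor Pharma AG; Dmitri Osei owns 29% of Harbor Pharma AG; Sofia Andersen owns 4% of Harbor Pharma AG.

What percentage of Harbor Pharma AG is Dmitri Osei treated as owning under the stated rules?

By spousal attribution (R2), Dmitri Osei is treated as also owning Maeve Santos's interest in Harbor Pharma AG, giving 29% + 64% = 93%.
Direct interest in Harbor Pharma AG: 93%.

93%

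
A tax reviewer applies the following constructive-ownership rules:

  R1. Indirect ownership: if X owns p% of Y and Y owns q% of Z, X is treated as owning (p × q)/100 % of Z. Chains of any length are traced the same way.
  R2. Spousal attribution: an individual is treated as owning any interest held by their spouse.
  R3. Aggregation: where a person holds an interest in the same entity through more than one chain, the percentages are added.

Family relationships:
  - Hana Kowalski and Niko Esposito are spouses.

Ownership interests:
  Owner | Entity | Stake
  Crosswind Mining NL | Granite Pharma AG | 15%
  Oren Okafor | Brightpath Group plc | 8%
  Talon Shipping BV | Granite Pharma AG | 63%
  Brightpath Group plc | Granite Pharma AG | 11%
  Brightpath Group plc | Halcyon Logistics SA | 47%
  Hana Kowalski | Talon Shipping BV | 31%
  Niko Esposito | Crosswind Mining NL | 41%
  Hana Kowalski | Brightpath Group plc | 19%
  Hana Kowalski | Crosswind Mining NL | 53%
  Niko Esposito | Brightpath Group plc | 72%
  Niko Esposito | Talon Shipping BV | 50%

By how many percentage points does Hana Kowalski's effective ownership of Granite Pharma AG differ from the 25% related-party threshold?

50.14

By spousal attribution (R2), Hana Kowalski is treated as also owning Niko Esposito's interest in Crosswind Mining NL, giving 53% + 41% = 94%.
By spousal attribution (R2), Hana Kowalski is treated as also owning Niko Esposito's interest in Talon Shipping BV, giving 31% + 50% = 81%.
By spousal attribution (R2), Hana Kowalski is treated as also owning Niko Esposito's interest in Brightpath Group plc, giving 19% + 72% = 91%.
Chain via Crosswind Mining NL (R1): 94% × 15% = 14.1% of Granite Pharma AG.
Chain via Talon Shipping BV (R1): 81% × 63% = 51.03% of Granite Pharma AG.
Chain via Brightpath Group plc (R1): 91% × 11% = 10.01% of Granite Pharma AG.
Aggregating (R3): 14.1% + 51.03% + 10.01% = 75.14%.
75.14% exceeds the 25% threshold by 50.14 percentage points.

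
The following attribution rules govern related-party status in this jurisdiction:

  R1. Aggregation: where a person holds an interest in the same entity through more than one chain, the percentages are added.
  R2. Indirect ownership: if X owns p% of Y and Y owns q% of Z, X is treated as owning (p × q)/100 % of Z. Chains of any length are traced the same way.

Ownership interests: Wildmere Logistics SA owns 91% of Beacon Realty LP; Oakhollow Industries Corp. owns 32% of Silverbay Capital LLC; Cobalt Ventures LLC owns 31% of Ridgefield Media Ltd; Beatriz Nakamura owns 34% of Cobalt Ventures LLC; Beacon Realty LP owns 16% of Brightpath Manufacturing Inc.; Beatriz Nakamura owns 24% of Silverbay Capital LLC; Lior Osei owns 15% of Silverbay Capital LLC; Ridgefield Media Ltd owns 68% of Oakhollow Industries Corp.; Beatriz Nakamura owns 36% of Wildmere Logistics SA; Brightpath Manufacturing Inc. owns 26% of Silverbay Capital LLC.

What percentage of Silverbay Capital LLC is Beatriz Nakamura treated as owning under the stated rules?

27.65632%

Chain via Cobalt Ventures LLC → Ridgefield Media Ltd → Oakhollow Industries Corp. (R2): 34% × 31% × 68% × 32% = 2.293504% of Silverbay Capital LLC.
Chain via Wildmere Logistics SA → Beacon Realty LP → Brightpath Manufacturing Inc. (R2): 36% × 91% × 16% × 26% = 1.362816% of Silverbay Capital LLC.
Direct interest in Silverbay Capital LLC: 24%.
Aggregating (R1): 2.293504% + 1.362816% + 24% = 27.65632%.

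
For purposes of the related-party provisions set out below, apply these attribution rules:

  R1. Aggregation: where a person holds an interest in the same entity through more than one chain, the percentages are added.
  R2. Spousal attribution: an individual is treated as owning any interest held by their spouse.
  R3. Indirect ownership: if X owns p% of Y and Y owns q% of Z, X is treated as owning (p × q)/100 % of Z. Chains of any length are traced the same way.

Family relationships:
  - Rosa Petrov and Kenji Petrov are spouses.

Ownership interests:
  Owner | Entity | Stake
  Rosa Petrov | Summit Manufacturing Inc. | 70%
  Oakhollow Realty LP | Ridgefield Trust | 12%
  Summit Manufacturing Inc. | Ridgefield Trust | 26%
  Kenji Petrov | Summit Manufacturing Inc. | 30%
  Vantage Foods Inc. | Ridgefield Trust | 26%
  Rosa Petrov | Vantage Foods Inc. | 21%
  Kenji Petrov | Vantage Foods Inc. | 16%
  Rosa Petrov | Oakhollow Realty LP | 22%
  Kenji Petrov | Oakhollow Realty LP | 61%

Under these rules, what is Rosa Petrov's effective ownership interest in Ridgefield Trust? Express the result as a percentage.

By spousal attribution (R2), Rosa Petrov is treated as also owning Kenji Petrov's interest in Vantage Foods Inc, giving 21% + 16% = 37%.
By spousal attribution (R2), Rosa Petrov is treated as also owning Kenji Petrov's interest in Oakhollow Realty LP, giving 22% + 61% = 83%.
By spousal attribution (R2), Rosa Petrov is treated as also owning Kenji Petrov's interest in Summit Manufacturing Inc, giving 70% + 30% = 100%.
Chain via Vantage Foods Inc. (R3): 37% × 26% = 9.62% of Ridgefield Trust.
Chain via Oakhollow Realty LP (R3): 83% × 12% = 9.96% of Ridgefield Trust.
Chain via Summit Manufacturing Inc. (R3): 100% × 26% = 26% of Ridgefield Trust.
Aggregating (R1): 9.62% + 9.96% + 26% = 45.58%.

45.58%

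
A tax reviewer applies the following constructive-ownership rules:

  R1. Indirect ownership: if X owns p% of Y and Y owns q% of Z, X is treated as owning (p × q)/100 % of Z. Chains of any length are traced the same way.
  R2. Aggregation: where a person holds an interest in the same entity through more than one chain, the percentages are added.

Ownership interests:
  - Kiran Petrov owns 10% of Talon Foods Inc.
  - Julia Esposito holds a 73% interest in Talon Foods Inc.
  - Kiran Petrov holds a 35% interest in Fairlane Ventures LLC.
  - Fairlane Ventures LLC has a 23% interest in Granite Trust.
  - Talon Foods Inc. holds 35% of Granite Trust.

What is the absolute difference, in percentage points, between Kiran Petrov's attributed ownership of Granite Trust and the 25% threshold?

13.45

Chain via Talon Foods Inc. (R1): 10% × 35% = 3.5% of Granite Trust.
Chain via Fairlane Ventures LLC (R1): 35% × 23% = 8.05% of Granite Trust.
Aggregating (R2): 3.5% + 8.05% = 11.55%.
11.55% falls short of the 25% threshold by 13.45 percentage points.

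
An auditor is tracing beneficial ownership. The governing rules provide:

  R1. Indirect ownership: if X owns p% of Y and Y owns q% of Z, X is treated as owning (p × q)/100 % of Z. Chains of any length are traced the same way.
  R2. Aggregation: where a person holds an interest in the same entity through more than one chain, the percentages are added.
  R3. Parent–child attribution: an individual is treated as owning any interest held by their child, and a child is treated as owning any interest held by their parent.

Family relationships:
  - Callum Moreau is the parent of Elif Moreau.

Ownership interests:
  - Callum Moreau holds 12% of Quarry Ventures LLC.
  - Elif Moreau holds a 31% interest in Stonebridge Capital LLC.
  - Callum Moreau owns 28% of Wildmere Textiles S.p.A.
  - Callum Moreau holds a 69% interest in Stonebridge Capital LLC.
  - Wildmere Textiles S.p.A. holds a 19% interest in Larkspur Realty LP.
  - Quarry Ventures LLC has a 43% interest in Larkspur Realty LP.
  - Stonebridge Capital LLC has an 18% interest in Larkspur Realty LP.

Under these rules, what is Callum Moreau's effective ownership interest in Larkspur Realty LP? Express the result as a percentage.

By parent–child attribution (R3), Callum Moreau is treated as also owning Elif Moreau's interest in Stonebridge Capital LLC, giving 69% + 31% = 100%.
Chain via Stonebridge Capital LLC (R1): 100% × 18% = 18% of Larkspur Realty LP.
Chain via Wildmere Textiles S.p.A. (R1): 28% × 19% = 5.32% of Larkspur Realty LP.
Chain via Quarry Ventures LLC (R1): 12% × 43% = 5.16% of Larkspur Realty LP.
Aggregating (R2): 18% + 5.32% + 5.16% = 28.48%.

28.48%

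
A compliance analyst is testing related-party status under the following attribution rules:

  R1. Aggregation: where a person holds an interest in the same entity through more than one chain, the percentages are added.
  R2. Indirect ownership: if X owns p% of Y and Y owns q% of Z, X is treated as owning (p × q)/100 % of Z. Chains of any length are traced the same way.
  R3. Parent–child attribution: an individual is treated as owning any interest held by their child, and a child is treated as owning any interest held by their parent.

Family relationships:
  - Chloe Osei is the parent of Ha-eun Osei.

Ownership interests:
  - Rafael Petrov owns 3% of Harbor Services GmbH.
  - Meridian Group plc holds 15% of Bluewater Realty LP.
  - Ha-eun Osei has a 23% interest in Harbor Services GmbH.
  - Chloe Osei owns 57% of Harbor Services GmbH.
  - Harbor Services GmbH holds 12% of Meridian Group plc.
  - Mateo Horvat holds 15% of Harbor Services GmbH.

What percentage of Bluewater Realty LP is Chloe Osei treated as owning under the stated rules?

By parent–child attribution (R3), Chloe Osei is treated as also owning Ha-eun Osei's interest in Harbor Services GmbH, giving 57% + 23% = 80%.
Chain via Harbor Services GmbH → Meridian Group plc (R2): 80% × 12% × 15% = 1.44% of Bluewater Realty LP.

1.44%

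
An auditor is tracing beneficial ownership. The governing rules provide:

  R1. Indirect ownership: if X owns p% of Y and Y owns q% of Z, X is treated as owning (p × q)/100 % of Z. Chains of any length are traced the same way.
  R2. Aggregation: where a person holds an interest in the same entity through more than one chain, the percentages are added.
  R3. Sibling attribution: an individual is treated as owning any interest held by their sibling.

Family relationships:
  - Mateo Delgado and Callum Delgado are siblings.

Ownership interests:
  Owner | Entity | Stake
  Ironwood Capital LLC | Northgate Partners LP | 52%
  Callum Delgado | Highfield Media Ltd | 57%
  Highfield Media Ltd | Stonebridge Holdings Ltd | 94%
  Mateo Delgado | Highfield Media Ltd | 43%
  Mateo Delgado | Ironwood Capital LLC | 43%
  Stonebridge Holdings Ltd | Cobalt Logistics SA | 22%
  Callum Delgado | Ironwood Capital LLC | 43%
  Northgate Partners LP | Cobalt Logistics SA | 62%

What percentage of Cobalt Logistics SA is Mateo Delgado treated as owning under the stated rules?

By sibling attribution (R3), Mateo Delgado is treated as also owning Callum Delgado's interest in Ironwood Capital LLC, giving 43% + 43% = 86%.
By sibling attribution (R3), Mateo Delgado is treated as also owning Callum Delgado's interest in Highfield Media Ltd, giving 43% + 57% = 100%.
Chain via Ironwood Capital LLC → Northgate Partners LP (R1): 86% × 52% × 62% = 27.7264% of Cobalt Logistics SA.
Chain via Highfield Media Ltd → Stonebridge Holdings Ltd (R1): 100% × 94% × 22% = 20.68% of Cobalt Logistics SA.
Aggregating (R2): 27.7264% + 20.68% = 48.4064%.

48.4064%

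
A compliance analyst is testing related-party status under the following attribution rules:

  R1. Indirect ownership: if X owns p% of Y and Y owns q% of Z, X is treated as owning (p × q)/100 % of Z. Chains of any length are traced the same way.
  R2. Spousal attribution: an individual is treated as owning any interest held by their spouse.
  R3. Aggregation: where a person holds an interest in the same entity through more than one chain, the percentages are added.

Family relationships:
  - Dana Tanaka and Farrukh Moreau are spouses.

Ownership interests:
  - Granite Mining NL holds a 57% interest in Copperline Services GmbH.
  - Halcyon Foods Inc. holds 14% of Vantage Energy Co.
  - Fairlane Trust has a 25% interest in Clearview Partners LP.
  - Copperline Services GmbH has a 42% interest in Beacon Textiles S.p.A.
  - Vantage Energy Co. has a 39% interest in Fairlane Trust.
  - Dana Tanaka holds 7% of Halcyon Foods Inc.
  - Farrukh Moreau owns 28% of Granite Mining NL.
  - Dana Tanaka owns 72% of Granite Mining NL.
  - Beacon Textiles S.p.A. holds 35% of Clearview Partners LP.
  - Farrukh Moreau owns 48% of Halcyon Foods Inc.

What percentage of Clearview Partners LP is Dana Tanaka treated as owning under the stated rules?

By spousal attribution (R2), Dana Tanaka is treated as also owning Farrukh Moreau's interest in Halcyon Foods Inc, giving 7% + 48% = 55%.
By spousal attribution (R2), Dana Tanaka is treated as also owning Farrukh Moreau's interest in Granite Mining NL, giving 72% + 28% = 100%.
Chain via Halcyon Foods Inc. → Vantage Energy Co. → Fairlane Trust (R1): 55% × 14% × 39% × 25% = 0.75075% of Clearview Partners LP.
Chain via Granite Mining NL → Copperline Services GmbH → Beacon Textiles S.p.A. (R1): 100% × 57% × 42% × 35% = 8.379% of Clearview Partners LP.
Aggregating (R3): 0.75075% + 8.379% = 9.12975%.

9.12975%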